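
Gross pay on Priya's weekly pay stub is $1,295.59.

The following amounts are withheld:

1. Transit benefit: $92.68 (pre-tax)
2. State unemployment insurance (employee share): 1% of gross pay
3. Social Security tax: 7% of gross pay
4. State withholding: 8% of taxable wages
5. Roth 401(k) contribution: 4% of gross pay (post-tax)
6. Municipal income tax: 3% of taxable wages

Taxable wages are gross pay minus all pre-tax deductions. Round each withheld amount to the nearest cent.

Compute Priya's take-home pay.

Transit benefit: $92.68
Taxable wages = $1,295.59 − $92.68 = $1,202.91
Municipal income tax: $1,202.91 × 0.03 = $36.09
State withholding: $1,202.91 × 0.08 = $96.23
State unemployment insurance (employee share): $1,295.59 × 0.01 = $12.96
Social Security tax: $1,295.59 × 0.07 = $90.69
Roth 401(k) contribution: $1,295.59 × 0.04 = $51.82
Total deductions = $92.68 + $36.09 + $96.23 + $12.96 + $90.69 + $51.82 = $380.47
Net pay = $1,295.59 − $380.47 = $915.12

$915.12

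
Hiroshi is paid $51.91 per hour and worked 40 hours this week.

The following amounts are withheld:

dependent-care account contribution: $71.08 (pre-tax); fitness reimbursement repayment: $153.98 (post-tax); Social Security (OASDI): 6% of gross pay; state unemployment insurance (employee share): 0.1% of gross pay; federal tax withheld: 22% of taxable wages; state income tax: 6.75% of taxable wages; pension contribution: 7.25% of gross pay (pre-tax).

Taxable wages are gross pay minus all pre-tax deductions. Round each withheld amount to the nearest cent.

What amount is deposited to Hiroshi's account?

$1040.89

Gross pay: 40 × $51.91 = $2076.40
Pension contribution: $2076.40 × 0.0725 = $150.54
Dependent-care account contribution: $71.08
Pre-tax total = $150.54 + $71.08 = $221.62
Taxable wages = $2076.40 − $221.62 = $1854.78
Federal tax withheld: $1854.78 × 0.22 = $408.05
State income tax: $1854.78 × 0.0675 = $125.20
Social Security (OASDI): $2076.40 × 0.06 = $124.58
State unemployment insurance (employee share): $2076.40 × 0.001 = $2.08
Fitness reimbursement repayment: $153.98
Total deductions = $150.54 + $71.08 + $408.05 + $125.20 + $124.58 + $2.08 + $153.98 = $1035.51
Net pay = $2076.40 − $1035.51 = $1040.89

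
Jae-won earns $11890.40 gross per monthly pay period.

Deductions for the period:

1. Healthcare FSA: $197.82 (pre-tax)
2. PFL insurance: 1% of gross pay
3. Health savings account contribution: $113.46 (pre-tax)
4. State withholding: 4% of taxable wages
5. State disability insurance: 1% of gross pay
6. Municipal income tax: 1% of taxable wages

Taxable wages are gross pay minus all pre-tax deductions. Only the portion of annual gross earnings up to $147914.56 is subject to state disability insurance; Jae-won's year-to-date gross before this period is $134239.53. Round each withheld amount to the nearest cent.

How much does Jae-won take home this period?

$10762.37

Health savings account contribution: $113.46
Healthcare FSA: $197.82
Pre-tax total = $113.46 + $197.82 = $311.28
Taxable wages = $11890.40 − $311.28 = $11579.12
State withholding: $11579.12 × 0.04 = $463.16
Municipal income tax: $11579.12 × 0.01 = $115.79
PFL insurance: $11890.40 × 0.01 = $118.90
State disability insurance: cap not yet reached, full $11890.40 is subject → $11890.40 × 0.01 = $118.90
Total deductions = $113.46 + $197.82 + $463.16 + $115.79 + $118.90 + $118.90 = $1128.03
Net pay = $11890.40 − $1128.03 = $10762.37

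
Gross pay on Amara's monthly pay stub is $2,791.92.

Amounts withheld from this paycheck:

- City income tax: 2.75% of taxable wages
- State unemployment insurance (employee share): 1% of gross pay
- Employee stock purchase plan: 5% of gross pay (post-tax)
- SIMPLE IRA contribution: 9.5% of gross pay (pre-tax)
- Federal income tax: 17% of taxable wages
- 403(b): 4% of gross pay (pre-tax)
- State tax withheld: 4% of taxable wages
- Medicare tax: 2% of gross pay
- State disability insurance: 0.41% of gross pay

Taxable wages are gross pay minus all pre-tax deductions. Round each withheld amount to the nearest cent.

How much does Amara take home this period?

$1,606.64

SIMPLE IRA contribution: $2,791.92 × 0.095 = $265.23
403(b): $2,791.92 × 0.04 = $111.68
Pre-tax total = $265.23 + $111.68 = $376.91
Taxable wages = $2,791.92 − $376.91 = $2,415.01
Federal income tax: $2,415.01 × 0.17 = $410.55
City income tax: $2,415.01 × 0.0275 = $66.41
State tax withheld: $2,415.01 × 0.04 = $96.60
Medicare tax: $2,791.92 × 0.02 = $55.84
State unemployment insurance (employee share): $2,791.92 × 0.01 = $27.92
State disability insurance: $2,791.92 × 0.0041 = $11.45
Employee stock purchase plan: $2,791.92 × 0.05 = $139.60
Total deductions = $265.23 + $111.68 + $410.55 + $66.41 + $96.60 + $55.84 + $27.92 + $11.45 + $139.60 = $1,185.28
Net pay = $2,791.92 − $1,185.28 = $1,606.64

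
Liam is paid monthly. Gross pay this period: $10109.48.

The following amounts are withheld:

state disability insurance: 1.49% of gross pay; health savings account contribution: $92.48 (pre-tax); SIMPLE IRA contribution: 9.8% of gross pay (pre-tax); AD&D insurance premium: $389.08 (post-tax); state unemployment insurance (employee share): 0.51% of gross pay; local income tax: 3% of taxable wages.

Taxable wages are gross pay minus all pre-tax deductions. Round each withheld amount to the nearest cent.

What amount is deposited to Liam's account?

$8164.21

Health savings account contribution: $92.48
SIMPLE IRA contribution: $10109.48 × 0.098 = $990.73
Pre-tax total = $92.48 + $990.73 = $1083.21
Taxable wages = $10109.48 − $1083.21 = $9026.27
Local income tax: $9026.27 × 0.03 = $270.79
State unemployment insurance (employee share): $10109.48 × 0.0051 = $51.56
State disability insurance: $10109.48 × 0.0149 = $150.63
AD&D insurance premium: $389.08
Total deductions = $92.48 + $990.73 + $270.79 + $51.56 + $150.63 + $389.08 = $1945.27
Net pay = $10109.48 − $1945.27 = $8164.21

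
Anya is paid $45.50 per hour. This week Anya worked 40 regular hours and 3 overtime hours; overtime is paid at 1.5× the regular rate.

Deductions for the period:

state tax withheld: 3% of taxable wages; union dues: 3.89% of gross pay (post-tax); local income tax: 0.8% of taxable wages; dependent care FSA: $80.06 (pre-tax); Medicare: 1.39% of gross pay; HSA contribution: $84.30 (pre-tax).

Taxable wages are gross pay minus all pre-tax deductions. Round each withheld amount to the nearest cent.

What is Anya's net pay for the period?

$1,682.80

Regular pay: 40 × $45.50 = $1,820.00
Overtime pay: 3 × $45.50 × 1.5 = $204.75
Gross pay = $1,820.00 + $204.75 = $2,024.75
Dependent care FSA: $80.06
HSA contribution: $84.30
Pre-tax total = $80.06 + $84.30 = $164.36
Taxable wages = $2,024.75 − $164.36 = $1,860.39
Local income tax: $1,860.39 × 0.008 = $14.88
State tax withheld: $1,860.39 × 0.03 = $55.81
Medicare: $2,024.75 × 0.0139 = $28.14
Union dues: $2,024.75 × 0.0389 = $78.76
Total deductions = $80.06 + $84.30 + $14.88 + $55.81 + $28.14 + $78.76 = $341.95
Net pay = $2,024.75 − $341.95 = $1,682.80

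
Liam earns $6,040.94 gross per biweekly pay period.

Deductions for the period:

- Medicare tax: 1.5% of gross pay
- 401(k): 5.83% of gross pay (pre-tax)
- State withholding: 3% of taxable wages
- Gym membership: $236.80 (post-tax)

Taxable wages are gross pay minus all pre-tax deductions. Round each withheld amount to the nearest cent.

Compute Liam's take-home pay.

401(k): $6,040.94 × 0.0583 = $352.19
Taxable wages = $6,040.94 − $352.19 = $5,688.75
State withholding: $5,688.75 × 0.03 = $170.66
Medicare tax: $6,040.94 × 0.015 = $90.61
Gym membership: $236.80
Total deductions = $352.19 + $170.66 + $90.61 + $236.80 = $850.26
Net pay = $6,040.94 − $850.26 = $5,190.68

$5,190.68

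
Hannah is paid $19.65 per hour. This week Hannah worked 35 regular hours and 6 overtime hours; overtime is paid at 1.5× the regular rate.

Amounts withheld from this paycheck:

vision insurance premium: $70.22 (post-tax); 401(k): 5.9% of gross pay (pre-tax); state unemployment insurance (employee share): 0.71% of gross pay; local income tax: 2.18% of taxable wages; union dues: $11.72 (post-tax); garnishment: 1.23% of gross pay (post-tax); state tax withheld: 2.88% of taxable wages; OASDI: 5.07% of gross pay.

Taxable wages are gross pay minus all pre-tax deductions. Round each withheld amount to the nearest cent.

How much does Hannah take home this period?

Regular pay: 35 × $19.65 = $687.75
Overtime pay: 6 × $19.65 × 1.5 = $176.85
Gross pay = $687.75 + $176.85 = $864.60
401(k): $864.60 × 0.059 = $51.01
Taxable wages = $864.60 − $51.01 = $813.59
State tax withheld: $813.59 × 0.0288 = $23.43
Local income tax: $813.59 × 0.0218 = $17.74
OASDI: $864.60 × 0.0507 = $43.84
State unemployment insurance (employee share): $864.60 × 0.0071 = $6.14
Union dues: $11.72
Vision insurance premium: $70.22
Garnishment: $864.60 × 0.0123 = $10.63
Total deductions = $51.01 + $23.43 + $17.74 + $43.84 + $6.14 + $11.72 + $70.22 + $10.63 = $234.73
Net pay = $864.60 − $234.73 = $629.87

$629.87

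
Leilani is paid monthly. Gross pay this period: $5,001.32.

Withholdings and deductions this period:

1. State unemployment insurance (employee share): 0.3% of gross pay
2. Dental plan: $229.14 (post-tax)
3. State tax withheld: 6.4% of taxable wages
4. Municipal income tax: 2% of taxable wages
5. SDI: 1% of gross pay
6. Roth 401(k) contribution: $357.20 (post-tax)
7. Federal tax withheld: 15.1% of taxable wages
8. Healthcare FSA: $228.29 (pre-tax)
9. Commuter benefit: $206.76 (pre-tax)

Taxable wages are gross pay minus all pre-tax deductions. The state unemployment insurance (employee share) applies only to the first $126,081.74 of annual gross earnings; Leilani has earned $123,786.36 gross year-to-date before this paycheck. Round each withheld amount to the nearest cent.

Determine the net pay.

Commuter benefit: $206.76
Healthcare FSA: $228.29
Pre-tax total = $206.76 + $228.29 = $435.05
Taxable wages = $5,001.32 − $435.05 = $4,566.27
Municipal income tax: $4,566.27 × 0.02 = $91.33
State tax withheld: $4,566.27 × 0.064 = $292.24
Federal tax withheld: $4,566.27 × 0.151 = $689.51
SDI: $5,001.32 × 0.01 = $50.01
State unemployment insurance (employee share): only $126,081.74 − $123,786.36 = $2,295.38 of this check is subject → $2,295.38 × 0.003 = $6.89
Roth 401(k) contribution: $357.20
Dental plan: $229.14
Total deductions = $206.76 + $228.29 + $91.33 + $292.24 + $689.51 + $50.01 + $6.89 + $357.20 + $229.14 = $2,151.37
Net pay = $5,001.32 − $2,151.37 = $2,849.95

$2,849.95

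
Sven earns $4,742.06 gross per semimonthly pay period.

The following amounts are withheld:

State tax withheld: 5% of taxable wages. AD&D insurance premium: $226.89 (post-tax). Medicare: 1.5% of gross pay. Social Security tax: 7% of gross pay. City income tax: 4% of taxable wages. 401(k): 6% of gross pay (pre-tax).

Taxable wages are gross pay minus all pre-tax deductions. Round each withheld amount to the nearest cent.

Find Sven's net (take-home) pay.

$3,426.40

401(k): $4,742.06 × 0.06 = $284.52
Taxable wages = $4,742.06 − $284.52 = $4,457.54
City income tax: $4,457.54 × 0.04 = $178.30
State tax withheld: $4,457.54 × 0.05 = $222.88
Social Security tax: $4,742.06 × 0.07 = $331.94
Medicare: $4,742.06 × 0.015 = $71.13
AD&D insurance premium: $226.89
Total deductions = $284.52 + $178.30 + $222.88 + $331.94 + $71.13 + $226.89 = $1,315.66
Net pay = $4,742.06 − $1,315.66 = $3,426.40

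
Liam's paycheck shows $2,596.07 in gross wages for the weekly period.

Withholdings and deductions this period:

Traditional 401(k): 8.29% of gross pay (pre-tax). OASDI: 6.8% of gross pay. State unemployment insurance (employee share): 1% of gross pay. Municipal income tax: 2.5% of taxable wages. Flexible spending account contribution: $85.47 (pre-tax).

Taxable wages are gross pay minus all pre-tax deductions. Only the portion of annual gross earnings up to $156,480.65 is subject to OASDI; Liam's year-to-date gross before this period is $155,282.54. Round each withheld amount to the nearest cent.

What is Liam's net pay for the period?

Traditional 401(k): $2,596.07 × 0.0829 = $215.21
Flexible spending account contribution: $85.47
Pre-tax total = $215.21 + $85.47 = $300.68
Taxable wages = $2,596.07 − $300.68 = $2,295.39
Municipal income tax: $2,295.39 × 0.025 = $57.38
State unemployment insurance (employee share): $2,596.07 × 0.01 = $25.96
OASDI: only $156,480.65 − $155,282.54 = $1,198.11 of this check is subject → $1,198.11 × 0.068 = $81.47
Total deductions = $215.21 + $85.47 + $57.38 + $25.96 + $81.47 = $465.49
Net pay = $2,596.07 − $465.49 = $2,130.58

$2,130.58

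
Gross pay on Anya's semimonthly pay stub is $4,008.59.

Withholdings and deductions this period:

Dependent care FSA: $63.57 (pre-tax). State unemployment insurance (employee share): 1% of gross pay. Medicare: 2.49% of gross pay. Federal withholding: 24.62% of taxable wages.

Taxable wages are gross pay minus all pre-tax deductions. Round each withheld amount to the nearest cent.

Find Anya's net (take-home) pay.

$2,833.86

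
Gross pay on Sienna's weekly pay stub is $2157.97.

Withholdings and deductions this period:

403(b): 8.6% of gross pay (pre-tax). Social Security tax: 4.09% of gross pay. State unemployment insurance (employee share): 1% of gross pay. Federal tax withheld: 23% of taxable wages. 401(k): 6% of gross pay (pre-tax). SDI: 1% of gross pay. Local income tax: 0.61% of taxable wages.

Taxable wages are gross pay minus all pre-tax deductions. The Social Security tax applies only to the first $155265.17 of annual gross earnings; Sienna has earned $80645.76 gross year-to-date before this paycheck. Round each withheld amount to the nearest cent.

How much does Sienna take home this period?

$1276.37

401(k): $2157.97 × 0.06 = $129.48
403(b): $2157.97 × 0.086 = $185.59
Pre-tax total = $129.48 + $185.59 = $315.07
Taxable wages = $2157.97 − $315.07 = $1842.90
Federal tax withheld: $1842.90 × 0.23 = $423.87
Local income tax: $1842.90 × 0.0061 = $11.24
Social Security tax: cap not yet reached, full $2157.97 is subject → $2157.97 × 0.0409 = $88.26
State unemployment insurance (employee share): $2157.97 × 0.01 = $21.58
SDI: $2157.97 × 0.01 = $21.58
Total deductions = $129.48 + $185.59 + $423.87 + $11.24 + $88.26 + $21.58 + $21.58 = $881.60
Net pay = $2157.97 − $881.60 = $1276.37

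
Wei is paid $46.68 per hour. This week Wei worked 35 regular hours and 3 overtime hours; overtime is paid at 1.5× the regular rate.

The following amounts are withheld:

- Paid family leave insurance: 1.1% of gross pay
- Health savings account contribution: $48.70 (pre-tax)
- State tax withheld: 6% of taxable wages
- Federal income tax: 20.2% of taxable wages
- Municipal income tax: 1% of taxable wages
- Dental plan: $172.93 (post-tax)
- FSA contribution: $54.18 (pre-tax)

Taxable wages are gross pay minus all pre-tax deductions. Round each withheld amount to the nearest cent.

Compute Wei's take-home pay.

$1074.22

Regular pay: 35 × $46.68 = $1633.80
Overtime pay: 3 × $46.68 × 1.5 = $210.06
Gross pay = $1633.80 + $210.06 = $1843.86
Health savings account contribution: $48.70
FSA contribution: $54.18
Pre-tax total = $48.70 + $54.18 = $102.88
Taxable wages = $1843.86 − $102.88 = $1740.98
State tax withheld: $1740.98 × 0.06 = $104.46
Federal income tax: $1740.98 × 0.202 = $351.68
Municipal income tax: $1740.98 × 0.01 = $17.41
Paid family leave insurance: $1843.86 × 0.011 = $20.28
Dental plan: $172.93
Total deductions = $48.70 + $54.18 + $104.46 + $351.68 + $17.41 + $20.28 + $172.93 = $769.64
Net pay = $1843.86 − $769.64 = $1074.22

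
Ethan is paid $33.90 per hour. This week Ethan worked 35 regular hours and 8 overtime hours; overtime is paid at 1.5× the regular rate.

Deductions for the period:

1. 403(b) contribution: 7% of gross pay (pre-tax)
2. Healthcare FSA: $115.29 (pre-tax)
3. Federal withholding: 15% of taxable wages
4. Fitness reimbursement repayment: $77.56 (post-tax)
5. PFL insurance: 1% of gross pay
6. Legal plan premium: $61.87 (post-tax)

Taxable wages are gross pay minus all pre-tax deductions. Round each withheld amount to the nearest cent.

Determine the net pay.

$1,006.15

Regular pay: 35 × $33.90 = $1,186.50
Overtime pay: 8 × $33.90 × 1.5 = $406.80
Gross pay = $1,186.50 + $406.80 = $1,593.30
Healthcare FSA: $115.29
403(b) contribution: $1,593.30 × 0.07 = $111.53
Pre-tax total = $115.29 + $111.53 = $226.82
Taxable wages = $1,593.30 − $226.82 = $1,366.48
Federal withholding: $1,366.48 × 0.15 = $204.97
PFL insurance: $1,593.30 × 0.01 = $15.93
Fitness reimbursement repayment: $77.56
Legal plan premium: $61.87
Total deductions = $115.29 + $111.53 + $204.97 + $15.93 + $77.56 + $61.87 = $587.15
Net pay = $1,593.30 − $587.15 = $1,006.15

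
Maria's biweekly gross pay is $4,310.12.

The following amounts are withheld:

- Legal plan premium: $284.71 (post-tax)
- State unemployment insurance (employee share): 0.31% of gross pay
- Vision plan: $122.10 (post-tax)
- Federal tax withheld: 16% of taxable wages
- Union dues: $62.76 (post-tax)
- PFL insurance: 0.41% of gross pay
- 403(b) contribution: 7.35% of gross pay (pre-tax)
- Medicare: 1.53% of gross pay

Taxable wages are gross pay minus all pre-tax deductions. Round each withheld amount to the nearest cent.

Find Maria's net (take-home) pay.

403(b) contribution: $4,310.12 × 0.0735 = $316.79
Taxable wages = $4,310.12 − $316.79 = $3,993.33
Federal tax withheld: $3,993.33 × 0.16 = $638.93
Medicare: $4,310.12 × 0.0153 = $65.94
PFL insurance: $4,310.12 × 0.0041 = $17.67
State unemployment insurance (employee share): $4,310.12 × 0.0031 = $13.36
Vision plan: $122.10
Legal plan premium: $284.71
Union dues: $62.76
Total deductions = $316.79 + $638.93 + $65.94 + $17.67 + $13.36 + $122.10 + $284.71 + $62.76 = $1,522.26
Net pay = $4,310.12 − $1,522.26 = $2,787.86

$2,787.86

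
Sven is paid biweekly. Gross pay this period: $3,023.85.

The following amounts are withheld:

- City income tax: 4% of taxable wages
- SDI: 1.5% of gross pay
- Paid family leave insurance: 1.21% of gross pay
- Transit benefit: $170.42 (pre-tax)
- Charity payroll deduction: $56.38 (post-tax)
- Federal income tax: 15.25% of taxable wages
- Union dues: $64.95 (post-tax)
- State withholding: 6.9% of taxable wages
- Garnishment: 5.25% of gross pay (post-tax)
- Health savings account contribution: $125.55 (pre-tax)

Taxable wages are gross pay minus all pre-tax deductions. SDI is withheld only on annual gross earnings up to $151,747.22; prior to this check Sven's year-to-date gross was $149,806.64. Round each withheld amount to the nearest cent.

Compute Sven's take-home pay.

Transit benefit: $170.42
Health savings account contribution: $125.55
Pre-tax total = $170.42 + $125.55 = $295.97
Taxable wages = $3,023.85 − $295.97 = $2,727.88
City income tax: $2,727.88 × 0.04 = $109.12
State withholding: $2,727.88 × 0.069 = $188.22
Federal income tax: $2,727.88 × 0.1525 = $416.00
SDI: only $151,747.22 − $149,806.64 = $1,940.58 of this check is subject → $1,940.58 × 0.015 = $29.11
Paid family leave insurance: $3,023.85 × 0.0121 = $36.59
Charity payroll deduction: $56.38
Garnishment: $3,023.85 × 0.0525 = $158.75
Union dues: $64.95
Total deductions = $170.42 + $125.55 + $109.12 + $188.22 + $416.00 + $29.11 + $36.59 + $56.38 + $158.75 + $64.95 = $1,355.09
Net pay = $3,023.85 − $1,355.09 = $1,668.76

$1,668.76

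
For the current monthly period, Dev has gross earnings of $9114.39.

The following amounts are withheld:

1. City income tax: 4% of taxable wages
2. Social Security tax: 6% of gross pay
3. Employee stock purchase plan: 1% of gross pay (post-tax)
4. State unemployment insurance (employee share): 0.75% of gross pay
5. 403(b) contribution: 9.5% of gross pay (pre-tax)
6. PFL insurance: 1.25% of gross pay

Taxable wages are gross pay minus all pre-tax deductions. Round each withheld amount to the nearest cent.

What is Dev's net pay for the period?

$7098.29

403(b) contribution: $9114.39 × 0.095 = $865.87
Taxable wages = $9114.39 − $865.87 = $8248.52
City income tax: $8248.52 × 0.04 = $329.94
Social Security tax: $9114.39 × 0.06 = $546.86
State unemployment insurance (employee share): $9114.39 × 0.0075 = $68.36
PFL insurance: $9114.39 × 0.0125 = $113.93
Employee stock purchase plan: $9114.39 × 0.01 = $91.14
Total deductions = $865.87 + $329.94 + $546.86 + $68.36 + $113.93 + $91.14 = $2016.10
Net pay = $9114.39 − $2016.10 = $7098.29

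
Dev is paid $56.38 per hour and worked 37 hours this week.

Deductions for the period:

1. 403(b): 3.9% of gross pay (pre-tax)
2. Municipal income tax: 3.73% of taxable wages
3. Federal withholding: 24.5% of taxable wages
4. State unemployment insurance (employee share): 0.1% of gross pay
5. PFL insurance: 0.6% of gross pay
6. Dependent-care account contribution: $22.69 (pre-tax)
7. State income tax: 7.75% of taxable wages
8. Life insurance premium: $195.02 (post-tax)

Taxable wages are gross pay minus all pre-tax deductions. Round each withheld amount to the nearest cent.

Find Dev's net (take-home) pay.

$1,059.25

Gross pay: 37 × $56.38 = $2,086.06
403(b): $2,086.06 × 0.039 = $81.36
Dependent-care account contribution: $22.69
Pre-tax total = $81.36 + $22.69 = $104.05
Taxable wages = $2,086.06 − $104.05 = $1,982.01
Municipal income tax: $1,982.01 × 0.0373 = $73.93
Federal withholding: $1,982.01 × 0.245 = $485.59
State income tax: $1,982.01 × 0.0775 = $153.61
PFL insurance: $2,086.06 × 0.006 = $12.52
State unemployment insurance (employee share): $2,086.06 × 0.001 = $2.09
Life insurance premium: $195.02
Total deductions = $81.36 + $22.69 + $73.93 + $485.59 + $153.61 + $12.52 + $2.09 + $195.02 = $1,026.81
Net pay = $2,086.06 − $1,026.81 = $1,059.25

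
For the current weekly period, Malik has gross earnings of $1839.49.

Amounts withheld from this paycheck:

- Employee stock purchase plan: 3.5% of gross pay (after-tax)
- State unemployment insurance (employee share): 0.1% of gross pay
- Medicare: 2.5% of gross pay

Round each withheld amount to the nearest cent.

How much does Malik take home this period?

$1727.28

Medicare: $1839.49 × 0.025 = $45.99
State unemployment insurance (employee share): $1839.49 × 0.001 = $1.84
Employee stock purchase plan: $1839.49 × 0.035 = $64.38
Total deductions = $45.99 + $1.84 + $64.38 = $112.21
Net pay = $1839.49 − $112.21 = $1727.28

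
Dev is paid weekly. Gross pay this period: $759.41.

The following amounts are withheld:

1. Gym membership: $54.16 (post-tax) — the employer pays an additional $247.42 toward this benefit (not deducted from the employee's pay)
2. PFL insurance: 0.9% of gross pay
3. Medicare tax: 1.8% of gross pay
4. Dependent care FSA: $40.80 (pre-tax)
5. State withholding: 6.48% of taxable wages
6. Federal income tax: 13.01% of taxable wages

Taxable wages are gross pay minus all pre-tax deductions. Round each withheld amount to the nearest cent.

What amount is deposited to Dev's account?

$503.89

Dependent care FSA: $40.80
Taxable wages = $759.41 − $40.80 = $718.61
State withholding: $718.61 × 0.0648 = $46.57
Federal income tax: $718.61 × 0.1301 = $93.49
PFL insurance: $759.41 × 0.009 = $6.83
Medicare tax: $759.41 × 0.018 = $13.67
Gym membership: $54.16
(Employer's $247.42 toward gym membership is not withheld from the employee.)
Total deductions = $40.80 + $46.57 + $93.49 + $6.83 + $13.67 + $54.16 = $255.52
Net pay = $759.41 − $255.52 = $503.89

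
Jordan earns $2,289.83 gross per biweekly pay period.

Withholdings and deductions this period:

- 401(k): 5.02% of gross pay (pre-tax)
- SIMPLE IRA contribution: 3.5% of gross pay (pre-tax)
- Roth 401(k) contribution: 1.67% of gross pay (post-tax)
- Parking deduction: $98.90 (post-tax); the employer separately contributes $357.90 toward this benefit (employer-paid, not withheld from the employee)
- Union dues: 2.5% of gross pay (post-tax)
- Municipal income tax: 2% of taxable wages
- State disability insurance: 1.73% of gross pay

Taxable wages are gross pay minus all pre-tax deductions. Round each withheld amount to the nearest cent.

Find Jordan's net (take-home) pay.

$1,818.85

401(k): $2,289.83 × 0.0502 = $114.95
SIMPLE IRA contribution: $2,289.83 × 0.035 = $80.14
Pre-tax total = $114.95 + $80.14 = $195.09
Taxable wages = $2,289.83 − $195.09 = $2,094.74
Municipal income tax: $2,094.74 × 0.02 = $41.89
State disability insurance: $2,289.83 × 0.0173 = $39.61
Roth 401(k) contribution: $2,289.83 × 0.0167 = $38.24
Parking deduction: $98.90
Union dues: $2,289.83 × 0.025 = $57.25
(Employer's $357.90 toward parking deduction is not withheld from the employee.)
Total deductions = $114.95 + $80.14 + $41.89 + $39.61 + $38.24 + $98.90 + $57.25 = $470.98
Net pay = $2,289.83 − $470.98 = $1,818.85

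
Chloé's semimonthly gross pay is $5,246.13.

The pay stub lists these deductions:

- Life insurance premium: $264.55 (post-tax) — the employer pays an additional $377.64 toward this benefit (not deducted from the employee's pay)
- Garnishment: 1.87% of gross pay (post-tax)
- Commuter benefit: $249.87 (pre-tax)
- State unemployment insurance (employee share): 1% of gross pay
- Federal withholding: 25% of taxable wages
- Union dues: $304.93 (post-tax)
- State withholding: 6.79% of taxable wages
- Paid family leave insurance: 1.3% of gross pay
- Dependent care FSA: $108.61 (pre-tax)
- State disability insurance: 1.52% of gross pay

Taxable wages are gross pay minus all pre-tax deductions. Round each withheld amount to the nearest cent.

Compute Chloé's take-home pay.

$2,465.89

Dependent care FSA: $108.61
Commuter benefit: $249.87
Pre-tax total = $108.61 + $249.87 = $358.48
Taxable wages = $5,246.13 − $358.48 = $4,887.65
Federal withholding: $4,887.65 × 0.25 = $1,221.91
State withholding: $4,887.65 × 0.0679 = $331.87
State disability insurance: $5,246.13 × 0.0152 = $79.74
State unemployment insurance (employee share): $5,246.13 × 0.01 = $52.46
Paid family leave insurance: $5,246.13 × 0.013 = $68.20
Life insurance premium: $264.55
Union dues: $304.93
Garnishment: $5,246.13 × 0.0187 = $98.10
(Employer's $377.64 toward life insurance premium is not withheld from the employee.)
Total deductions = $108.61 + $249.87 + $1,221.91 + $331.87 + $79.74 + $52.46 + $68.20 + $264.55 + $304.93 + $98.10 = $2,780.24
Net pay = $5,246.13 − $2,780.24 = $2,465.89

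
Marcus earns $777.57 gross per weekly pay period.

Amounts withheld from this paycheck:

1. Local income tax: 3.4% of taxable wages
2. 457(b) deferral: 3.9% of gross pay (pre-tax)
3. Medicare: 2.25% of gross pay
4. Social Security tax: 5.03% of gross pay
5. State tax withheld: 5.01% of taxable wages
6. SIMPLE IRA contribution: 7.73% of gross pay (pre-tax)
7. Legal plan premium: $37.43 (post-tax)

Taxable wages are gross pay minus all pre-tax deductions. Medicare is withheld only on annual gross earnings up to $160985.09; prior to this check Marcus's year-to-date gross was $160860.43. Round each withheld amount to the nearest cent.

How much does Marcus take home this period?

$550.00

457(b) deferral: $777.57 × 0.039 = $30.33
SIMPLE IRA contribution: $777.57 × 0.0773 = $60.11
Pre-tax total = $30.33 + $60.11 = $90.44
Taxable wages = $777.57 − $90.44 = $687.13
State tax withheld: $687.13 × 0.0501 = $34.43
Local income tax: $687.13 × 0.034 = $23.36
Social Security tax: $777.57 × 0.0503 = $39.11
Medicare: only $160985.09 − $160860.43 = $124.66 of this check is subject → $124.66 × 0.0225 = $2.80
Legal plan premium: $37.43
Total deductions = $30.33 + $60.11 + $34.43 + $23.36 + $39.11 + $2.80 + $37.43 = $227.57
Net pay = $777.57 − $227.57 = $550.00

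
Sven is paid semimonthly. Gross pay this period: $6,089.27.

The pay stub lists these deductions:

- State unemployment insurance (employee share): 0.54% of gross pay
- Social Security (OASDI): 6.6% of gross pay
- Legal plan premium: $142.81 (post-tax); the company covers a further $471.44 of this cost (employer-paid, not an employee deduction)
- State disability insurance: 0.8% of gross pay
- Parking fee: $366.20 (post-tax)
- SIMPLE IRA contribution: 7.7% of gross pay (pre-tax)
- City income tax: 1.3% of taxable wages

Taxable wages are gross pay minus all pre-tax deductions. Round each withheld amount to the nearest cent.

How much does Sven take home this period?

$4,554.84

SIMPLE IRA contribution: $6,089.27 × 0.077 = $468.87
Taxable wages = $6,089.27 − $468.87 = $5,620.40
City income tax: $5,620.40 × 0.013 = $73.07
State unemployment insurance (employee share): $6,089.27 × 0.0054 = $32.88
State disability insurance: $6,089.27 × 0.008 = $48.71
Social Security (OASDI): $6,089.27 × 0.066 = $401.89
Parking fee: $366.20
Legal plan premium: $142.81
(Employer's $471.44 toward legal plan premium is not withheld from the employee.)
Total deductions = $468.87 + $73.07 + $32.88 + $48.71 + $401.89 + $366.20 + $142.81 = $1,534.43
Net pay = $6,089.27 − $1,534.43 = $4,554.84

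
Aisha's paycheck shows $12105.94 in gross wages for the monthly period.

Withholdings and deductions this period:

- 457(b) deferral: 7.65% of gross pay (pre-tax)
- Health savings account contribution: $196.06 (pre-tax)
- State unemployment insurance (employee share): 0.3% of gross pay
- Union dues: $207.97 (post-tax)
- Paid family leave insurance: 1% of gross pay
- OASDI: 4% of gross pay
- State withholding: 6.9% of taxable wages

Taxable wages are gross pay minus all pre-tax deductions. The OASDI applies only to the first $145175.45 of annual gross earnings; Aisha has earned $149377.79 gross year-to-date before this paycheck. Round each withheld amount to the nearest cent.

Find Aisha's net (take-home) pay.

$9860.55

Health savings account contribution: $196.06
457(b) deferral: $12105.94 × 0.0765 = $926.10
Pre-tax total = $196.06 + $926.10 = $1122.16
Taxable wages = $12105.94 − $1122.16 = $10983.78
State withholding: $10983.78 × 0.069 = $757.88
State unemployment insurance (employee share): $12105.94 × 0.003 = $36.32
Paid family leave insurance: $12105.94 × 0.01 = $121.06
OASDI: annual cap $145175.45 already reached (YTD $149377.79), so $0.00
Union dues: $207.97
Total deductions = $196.06 + $926.10 + $757.88 + $36.32 + $121.06 + $0.00 + $207.97 = $2245.39
Net pay = $12105.94 − $2245.39 = $9860.55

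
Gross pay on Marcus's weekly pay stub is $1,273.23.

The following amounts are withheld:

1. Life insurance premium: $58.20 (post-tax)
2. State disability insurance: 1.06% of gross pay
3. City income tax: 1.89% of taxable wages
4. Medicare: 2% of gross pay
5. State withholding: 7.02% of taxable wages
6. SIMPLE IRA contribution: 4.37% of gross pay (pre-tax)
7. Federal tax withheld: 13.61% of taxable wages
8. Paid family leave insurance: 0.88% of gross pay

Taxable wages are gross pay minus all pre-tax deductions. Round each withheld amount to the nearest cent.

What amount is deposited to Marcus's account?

SIMPLE IRA contribution: $1,273.23 × 0.0437 = $55.64
Taxable wages = $1,273.23 − $55.64 = $1,217.59
Federal tax withheld: $1,217.59 × 0.1361 = $165.71
City income tax: $1,217.59 × 0.0189 = $23.01
State withholding: $1,217.59 × 0.0702 = $85.47
State disability insurance: $1,273.23 × 0.0106 = $13.50
Medicare: $1,273.23 × 0.02 = $25.46
Paid family leave insurance: $1,273.23 × 0.0088 = $11.20
Life insurance premium: $58.20
Total deductions = $55.64 + $165.71 + $23.01 + $85.47 + $13.50 + $25.46 + $11.20 + $58.20 = $438.19
Net pay = $1,273.23 − $438.19 = $835.04

$835.04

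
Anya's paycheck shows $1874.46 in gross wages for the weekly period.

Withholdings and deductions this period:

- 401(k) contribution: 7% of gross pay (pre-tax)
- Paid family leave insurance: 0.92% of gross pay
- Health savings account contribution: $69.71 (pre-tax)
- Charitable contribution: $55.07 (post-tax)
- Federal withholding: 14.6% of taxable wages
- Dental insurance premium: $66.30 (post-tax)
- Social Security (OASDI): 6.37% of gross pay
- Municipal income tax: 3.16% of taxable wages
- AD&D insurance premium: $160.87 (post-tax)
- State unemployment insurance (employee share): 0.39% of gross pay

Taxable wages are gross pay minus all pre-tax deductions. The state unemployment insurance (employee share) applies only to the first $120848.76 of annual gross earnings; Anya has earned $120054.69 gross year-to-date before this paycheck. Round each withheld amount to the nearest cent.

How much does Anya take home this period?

$954.33

Health savings account contribution: $69.71
401(k) contribution: $1874.46 × 0.07 = $131.21
Pre-tax total = $69.71 + $131.21 = $200.92
Taxable wages = $1874.46 − $200.92 = $1673.54
Municipal income tax: $1673.54 × 0.0316 = $52.88
Federal withholding: $1673.54 × 0.146 = $244.34
Social Security (OASDI): $1874.46 × 0.0637 = $119.40
Paid family leave insurance: $1874.46 × 0.0092 = $17.25
State unemployment insurance (employee share): only $120848.76 − $120054.69 = $794.07 of this check is subject → $794.07 × 0.0039 = $3.10
Charitable contribution: $55.07
Dental insurance premium: $66.30
AD&D insurance premium: $160.87
Total deductions = $69.71 + $131.21 + $52.88 + $244.34 + $119.40 + $17.25 + $3.10 + $55.07 + $66.30 + $160.87 = $920.13
Net pay = $1874.46 − $920.13 = $954.33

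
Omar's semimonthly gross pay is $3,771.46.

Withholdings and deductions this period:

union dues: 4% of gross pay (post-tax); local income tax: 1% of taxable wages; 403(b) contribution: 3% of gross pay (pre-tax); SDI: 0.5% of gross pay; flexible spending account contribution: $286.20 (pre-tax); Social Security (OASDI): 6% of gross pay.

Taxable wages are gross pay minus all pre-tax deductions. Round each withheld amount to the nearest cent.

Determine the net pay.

$2,942.39

Flexible spending account contribution: $286.20
403(b) contribution: $3,771.46 × 0.03 = $113.14
Pre-tax total = $286.20 + $113.14 = $399.34
Taxable wages = $3,771.46 − $399.34 = $3,372.12
Local income tax: $3,372.12 × 0.01 = $33.72
Social Security (OASDI): $3,771.46 × 0.06 = $226.29
SDI: $3,771.46 × 0.005 = $18.86
Union dues: $3,771.46 × 0.04 = $150.86
Total deductions = $286.20 + $113.14 + $33.72 + $226.29 + $18.86 + $150.86 = $829.07
Net pay = $3,771.46 − $829.07 = $2,942.39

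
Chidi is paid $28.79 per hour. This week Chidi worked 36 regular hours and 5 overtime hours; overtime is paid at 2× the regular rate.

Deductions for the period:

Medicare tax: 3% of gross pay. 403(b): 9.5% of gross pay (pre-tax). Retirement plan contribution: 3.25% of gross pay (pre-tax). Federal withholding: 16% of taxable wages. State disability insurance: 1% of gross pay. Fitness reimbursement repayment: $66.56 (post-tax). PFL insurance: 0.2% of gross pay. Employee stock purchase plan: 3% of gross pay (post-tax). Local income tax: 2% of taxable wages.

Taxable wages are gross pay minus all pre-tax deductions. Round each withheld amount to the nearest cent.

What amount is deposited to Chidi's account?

$785.59

Regular pay: 36 × $28.79 = $1,036.44
Overtime pay: 5 × $28.79 × 2 = $287.90
Gross pay = $1,036.44 + $287.90 = $1,324.34
403(b): $1,324.34 × 0.095 = $125.81
Retirement plan contribution: $1,324.34 × 0.0325 = $43.04
Pre-tax total = $125.81 + $43.04 = $168.85
Taxable wages = $1,324.34 − $168.85 = $1,155.49
Local income tax: $1,155.49 × 0.02 = $23.11
Federal withholding: $1,155.49 × 0.16 = $184.88
Medicare tax: $1,324.34 × 0.03 = $39.73
State disability insurance: $1,324.34 × 0.01 = $13.24
PFL insurance: $1,324.34 × 0.002 = $2.65
Employee stock purchase plan: $1,324.34 × 0.03 = $39.73
Fitness reimbursement repayment: $66.56
Total deductions = $125.81 + $43.04 + $23.11 + $184.88 + $39.73 + $13.24 + $2.65 + $39.73 + $66.56 = $538.75
Net pay = $1,324.34 − $538.75 = $785.59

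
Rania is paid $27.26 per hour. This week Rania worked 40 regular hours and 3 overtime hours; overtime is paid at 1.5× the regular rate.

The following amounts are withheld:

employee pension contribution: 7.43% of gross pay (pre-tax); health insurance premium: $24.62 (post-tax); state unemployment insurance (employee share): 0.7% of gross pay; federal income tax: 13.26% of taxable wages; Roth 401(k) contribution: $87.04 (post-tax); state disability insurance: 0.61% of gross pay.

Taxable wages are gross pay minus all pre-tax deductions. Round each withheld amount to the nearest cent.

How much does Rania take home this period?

$846.49

Regular pay: 40 × $27.26 = $1090.40
Overtime pay: 3 × $27.26 × 1.5 = $122.67
Gross pay = $1090.40 + $122.67 = $1213.07
Employee pension contribution: $1213.07 × 0.0743 = $90.13
Taxable wages = $1213.07 − $90.13 = $1122.94
Federal income tax: $1122.94 × 0.1326 = $148.90
State disability insurance: $1213.07 × 0.0061 = $7.40
State unemployment insurance (employee share): $1213.07 × 0.007 = $8.49
Health insurance premium: $24.62
Roth 401(k) contribution: $87.04
Total deductions = $90.13 + $148.90 + $7.40 + $8.49 + $24.62 + $87.04 = $366.58
Net pay = $1213.07 − $366.58 = $846.49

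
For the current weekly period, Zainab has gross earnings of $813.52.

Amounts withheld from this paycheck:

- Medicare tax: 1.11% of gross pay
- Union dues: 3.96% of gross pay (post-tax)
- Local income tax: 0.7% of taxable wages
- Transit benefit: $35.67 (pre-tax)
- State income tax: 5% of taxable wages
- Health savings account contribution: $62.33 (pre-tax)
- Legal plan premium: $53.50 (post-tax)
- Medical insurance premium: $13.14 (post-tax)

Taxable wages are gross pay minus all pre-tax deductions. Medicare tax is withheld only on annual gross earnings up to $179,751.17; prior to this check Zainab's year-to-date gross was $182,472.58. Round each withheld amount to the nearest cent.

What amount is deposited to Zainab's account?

Health savings account contribution: $62.33
Transit benefit: $35.67
Pre-tax total = $62.33 + $35.67 = $98.00
Taxable wages = $813.52 − $98.00 = $715.52
Local income tax: $715.52 × 0.007 = $5.01
State income tax: $715.52 × 0.05 = $35.78
Medicare tax: annual cap $179,751.17 already reached (YTD $182,472.58), so $0.00
Union dues: $813.52 × 0.0396 = $32.22
Medical insurance premium: $13.14
Legal plan premium: $53.50
Total deductions = $62.33 + $35.67 + $5.01 + $35.78 + $0.00 + $32.22 + $13.14 + $53.50 = $237.65
Net pay = $813.52 − $237.65 = $575.87

$575.87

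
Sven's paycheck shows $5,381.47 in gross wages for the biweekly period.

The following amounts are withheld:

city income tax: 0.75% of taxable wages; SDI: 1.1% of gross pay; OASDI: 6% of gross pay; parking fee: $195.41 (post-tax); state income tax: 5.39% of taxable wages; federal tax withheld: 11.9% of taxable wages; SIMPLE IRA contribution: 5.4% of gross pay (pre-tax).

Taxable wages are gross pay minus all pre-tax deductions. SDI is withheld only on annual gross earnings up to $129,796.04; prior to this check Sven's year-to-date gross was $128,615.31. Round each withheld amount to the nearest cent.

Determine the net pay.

$3,641.19

SIMPLE IRA contribution: $5,381.47 × 0.054 = $290.60
Taxable wages = $5,381.47 − $290.60 = $5,090.87
Federal tax withheld: $5,090.87 × 0.119 = $605.81
City income tax: $5,090.87 × 0.0075 = $38.18
State income tax: $5,090.87 × 0.0539 = $274.40
SDI: only $129,796.04 − $128,615.31 = $1,180.73 of this check is subject → $1,180.73 × 0.011 = $12.99
OASDI: $5,381.47 × 0.06 = $322.89
Parking fee: $195.41
Total deductions = $290.60 + $605.81 + $38.18 + $274.40 + $12.99 + $322.89 + $195.41 = $1,740.28
Net pay = $5,381.47 − $1,740.28 = $3,641.19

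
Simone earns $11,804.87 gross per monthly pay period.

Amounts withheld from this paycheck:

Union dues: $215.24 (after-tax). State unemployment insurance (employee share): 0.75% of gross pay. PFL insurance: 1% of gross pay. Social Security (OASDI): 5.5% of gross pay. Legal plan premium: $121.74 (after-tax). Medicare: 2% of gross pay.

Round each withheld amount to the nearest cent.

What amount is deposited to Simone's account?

$10,375.93

State unemployment insurance (employee share): $11,804.87 × 0.0075 = $88.54
Social Security (OASDI): $11,804.87 × 0.055 = $649.27
Medicare: $11,804.87 × 0.02 = $236.10
PFL insurance: $11,804.87 × 0.01 = $118.05
Legal plan premium: $121.74
Union dues: $215.24
Total deductions = $88.54 + $649.27 + $236.10 + $118.05 + $121.74 + $215.24 = $1,428.94
Net pay = $11,804.87 − $1,428.94 = $10,375.93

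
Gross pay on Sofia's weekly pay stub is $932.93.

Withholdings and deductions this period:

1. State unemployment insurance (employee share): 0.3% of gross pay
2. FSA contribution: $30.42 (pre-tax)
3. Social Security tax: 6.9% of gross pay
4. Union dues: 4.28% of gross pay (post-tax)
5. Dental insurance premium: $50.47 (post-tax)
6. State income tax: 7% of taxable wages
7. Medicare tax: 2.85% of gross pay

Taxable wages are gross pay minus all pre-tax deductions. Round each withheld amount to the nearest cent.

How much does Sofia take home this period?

FSA contribution: $30.42
Taxable wages = $932.93 − $30.42 = $902.51
State income tax: $902.51 × 0.07 = $63.18
Social Security tax: $932.93 × 0.069 = $64.37
Medicare tax: $932.93 × 0.0285 = $26.59
State unemployment insurance (employee share): $932.93 × 0.003 = $2.80
Union dues: $932.93 × 0.0428 = $39.93
Dental insurance premium: $50.47
Total deductions = $30.42 + $63.18 + $64.37 + $26.59 + $2.80 + $39.93 + $50.47 = $277.76
Net pay = $932.93 − $277.76 = $655.17

$655.17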